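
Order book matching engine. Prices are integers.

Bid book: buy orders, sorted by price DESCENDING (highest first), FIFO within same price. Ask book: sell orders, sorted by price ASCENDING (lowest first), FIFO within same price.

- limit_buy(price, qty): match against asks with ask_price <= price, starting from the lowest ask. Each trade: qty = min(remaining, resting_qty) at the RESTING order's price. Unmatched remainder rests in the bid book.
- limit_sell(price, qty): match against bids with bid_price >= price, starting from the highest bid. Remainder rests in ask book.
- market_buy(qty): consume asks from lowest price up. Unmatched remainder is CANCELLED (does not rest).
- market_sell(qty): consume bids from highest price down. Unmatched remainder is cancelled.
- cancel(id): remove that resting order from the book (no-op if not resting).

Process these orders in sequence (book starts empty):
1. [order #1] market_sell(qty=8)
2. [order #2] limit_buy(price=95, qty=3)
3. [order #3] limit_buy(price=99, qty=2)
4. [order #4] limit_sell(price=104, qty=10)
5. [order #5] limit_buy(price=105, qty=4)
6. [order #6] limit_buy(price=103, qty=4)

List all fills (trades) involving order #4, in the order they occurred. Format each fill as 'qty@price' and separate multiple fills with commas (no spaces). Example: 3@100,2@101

After op 1 [order #1] market_sell(qty=8): fills=none; bids=[-] asks=[-]
After op 2 [order #2] limit_buy(price=95, qty=3): fills=none; bids=[#2:3@95] asks=[-]
After op 3 [order #3] limit_buy(price=99, qty=2): fills=none; bids=[#3:2@99 #2:3@95] asks=[-]
After op 4 [order #4] limit_sell(price=104, qty=10): fills=none; bids=[#3:2@99 #2:3@95] asks=[#4:10@104]
After op 5 [order #5] limit_buy(price=105, qty=4): fills=#5x#4:4@104; bids=[#3:2@99 #2:3@95] asks=[#4:6@104]
After op 6 [order #6] limit_buy(price=103, qty=4): fills=none; bids=[#6:4@103 #3:2@99 #2:3@95] asks=[#4:6@104]

Answer: 4@104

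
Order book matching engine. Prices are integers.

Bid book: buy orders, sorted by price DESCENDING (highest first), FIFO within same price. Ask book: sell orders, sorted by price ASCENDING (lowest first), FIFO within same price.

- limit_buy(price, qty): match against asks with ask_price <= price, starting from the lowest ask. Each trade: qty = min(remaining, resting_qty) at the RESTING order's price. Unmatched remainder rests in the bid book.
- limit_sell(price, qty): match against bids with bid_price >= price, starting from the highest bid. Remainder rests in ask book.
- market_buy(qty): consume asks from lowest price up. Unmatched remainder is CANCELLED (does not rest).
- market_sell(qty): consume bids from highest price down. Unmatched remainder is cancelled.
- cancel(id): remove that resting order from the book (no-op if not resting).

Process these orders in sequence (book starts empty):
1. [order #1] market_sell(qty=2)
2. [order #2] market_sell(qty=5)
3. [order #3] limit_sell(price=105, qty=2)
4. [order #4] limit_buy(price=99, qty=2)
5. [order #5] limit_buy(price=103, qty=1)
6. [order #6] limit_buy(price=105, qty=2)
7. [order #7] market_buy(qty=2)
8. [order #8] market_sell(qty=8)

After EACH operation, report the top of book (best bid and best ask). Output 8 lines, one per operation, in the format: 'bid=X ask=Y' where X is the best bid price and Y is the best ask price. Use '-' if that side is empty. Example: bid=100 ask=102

Answer: bid=- ask=-
bid=- ask=-
bid=- ask=105
bid=99 ask=105
bid=103 ask=105
bid=103 ask=-
bid=103 ask=-
bid=- ask=-

Derivation:
After op 1 [order #1] market_sell(qty=2): fills=none; bids=[-] asks=[-]
After op 2 [order #2] market_sell(qty=5): fills=none; bids=[-] asks=[-]
After op 3 [order #3] limit_sell(price=105, qty=2): fills=none; bids=[-] asks=[#3:2@105]
After op 4 [order #4] limit_buy(price=99, qty=2): fills=none; bids=[#4:2@99] asks=[#3:2@105]
After op 5 [order #5] limit_buy(price=103, qty=1): fills=none; bids=[#5:1@103 #4:2@99] asks=[#3:2@105]
After op 6 [order #6] limit_buy(price=105, qty=2): fills=#6x#3:2@105; bids=[#5:1@103 #4:2@99] asks=[-]
After op 7 [order #7] market_buy(qty=2): fills=none; bids=[#5:1@103 #4:2@99] asks=[-]
After op 8 [order #8] market_sell(qty=8): fills=#5x#8:1@103 #4x#8:2@99; bids=[-] asks=[-]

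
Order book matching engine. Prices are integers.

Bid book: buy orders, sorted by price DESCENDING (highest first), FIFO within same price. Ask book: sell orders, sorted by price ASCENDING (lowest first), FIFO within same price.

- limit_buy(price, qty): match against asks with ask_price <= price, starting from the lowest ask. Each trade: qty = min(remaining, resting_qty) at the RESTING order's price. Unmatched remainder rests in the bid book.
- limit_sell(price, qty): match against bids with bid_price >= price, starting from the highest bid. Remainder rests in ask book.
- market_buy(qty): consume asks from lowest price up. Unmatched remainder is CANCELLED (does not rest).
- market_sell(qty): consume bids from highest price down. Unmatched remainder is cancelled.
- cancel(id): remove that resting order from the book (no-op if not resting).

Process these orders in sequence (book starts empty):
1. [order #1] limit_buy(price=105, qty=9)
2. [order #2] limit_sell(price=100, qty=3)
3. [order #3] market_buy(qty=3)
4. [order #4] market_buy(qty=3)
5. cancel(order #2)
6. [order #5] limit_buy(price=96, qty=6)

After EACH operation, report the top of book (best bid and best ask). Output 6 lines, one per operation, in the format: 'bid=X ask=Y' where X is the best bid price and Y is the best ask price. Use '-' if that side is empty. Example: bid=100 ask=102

Answer: bid=105 ask=-
bid=105 ask=-
bid=105 ask=-
bid=105 ask=-
bid=105 ask=-
bid=105 ask=-

Derivation:
After op 1 [order #1] limit_buy(price=105, qty=9): fills=none; bids=[#1:9@105] asks=[-]
After op 2 [order #2] limit_sell(price=100, qty=3): fills=#1x#2:3@105; bids=[#1:6@105] asks=[-]
After op 3 [order #3] market_buy(qty=3): fills=none; bids=[#1:6@105] asks=[-]
After op 4 [order #4] market_buy(qty=3): fills=none; bids=[#1:6@105] asks=[-]
After op 5 cancel(order #2): fills=none; bids=[#1:6@105] asks=[-]
After op 6 [order #5] limit_buy(price=96, qty=6): fills=none; bids=[#1:6@105 #5:6@96] asks=[-]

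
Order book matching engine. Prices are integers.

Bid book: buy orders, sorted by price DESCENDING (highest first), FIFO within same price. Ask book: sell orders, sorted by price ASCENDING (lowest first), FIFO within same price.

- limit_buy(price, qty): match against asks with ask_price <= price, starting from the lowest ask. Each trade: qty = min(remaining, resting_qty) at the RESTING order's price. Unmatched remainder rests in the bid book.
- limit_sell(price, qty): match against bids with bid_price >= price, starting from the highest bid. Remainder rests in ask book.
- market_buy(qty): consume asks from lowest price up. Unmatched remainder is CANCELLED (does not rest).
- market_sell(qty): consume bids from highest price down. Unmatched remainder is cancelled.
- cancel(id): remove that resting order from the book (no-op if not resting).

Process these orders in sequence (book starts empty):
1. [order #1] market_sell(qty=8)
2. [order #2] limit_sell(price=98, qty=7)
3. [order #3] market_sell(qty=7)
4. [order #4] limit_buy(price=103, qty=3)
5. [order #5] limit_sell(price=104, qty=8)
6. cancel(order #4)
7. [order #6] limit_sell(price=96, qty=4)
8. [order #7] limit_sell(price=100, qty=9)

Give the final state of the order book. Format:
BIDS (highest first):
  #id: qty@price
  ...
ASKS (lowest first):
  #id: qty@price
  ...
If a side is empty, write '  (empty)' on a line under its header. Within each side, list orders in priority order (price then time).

After op 1 [order #1] market_sell(qty=8): fills=none; bids=[-] asks=[-]
After op 2 [order #2] limit_sell(price=98, qty=7): fills=none; bids=[-] asks=[#2:7@98]
After op 3 [order #3] market_sell(qty=7): fills=none; bids=[-] asks=[#2:7@98]
After op 4 [order #4] limit_buy(price=103, qty=3): fills=#4x#2:3@98; bids=[-] asks=[#2:4@98]
After op 5 [order #5] limit_sell(price=104, qty=8): fills=none; bids=[-] asks=[#2:4@98 #5:8@104]
After op 6 cancel(order #4): fills=none; bids=[-] asks=[#2:4@98 #5:8@104]
After op 7 [order #6] limit_sell(price=96, qty=4): fills=none; bids=[-] asks=[#6:4@96 #2:4@98 #5:8@104]
After op 8 [order #7] limit_sell(price=100, qty=9): fills=none; bids=[-] asks=[#6:4@96 #2:4@98 #7:9@100 #5:8@104]

Answer: BIDS (highest first):
  (empty)
ASKS (lowest first):
  #6: 4@96
  #2: 4@98
  #7: 9@100
  #5: 8@104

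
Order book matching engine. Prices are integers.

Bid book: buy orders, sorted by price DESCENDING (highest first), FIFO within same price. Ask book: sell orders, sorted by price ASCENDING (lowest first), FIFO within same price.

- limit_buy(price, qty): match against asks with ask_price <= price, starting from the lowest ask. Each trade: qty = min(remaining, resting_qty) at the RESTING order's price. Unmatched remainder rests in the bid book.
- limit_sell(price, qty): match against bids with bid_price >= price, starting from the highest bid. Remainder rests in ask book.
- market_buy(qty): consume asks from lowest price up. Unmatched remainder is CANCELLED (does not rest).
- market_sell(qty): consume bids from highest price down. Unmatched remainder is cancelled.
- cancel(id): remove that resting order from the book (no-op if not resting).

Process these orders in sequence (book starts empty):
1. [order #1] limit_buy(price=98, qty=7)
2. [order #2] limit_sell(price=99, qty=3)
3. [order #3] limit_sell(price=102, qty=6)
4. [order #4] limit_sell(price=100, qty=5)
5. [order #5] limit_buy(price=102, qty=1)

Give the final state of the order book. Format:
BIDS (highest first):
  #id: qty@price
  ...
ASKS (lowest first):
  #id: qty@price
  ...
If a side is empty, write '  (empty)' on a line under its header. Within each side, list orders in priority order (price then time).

After op 1 [order #1] limit_buy(price=98, qty=7): fills=none; bids=[#1:7@98] asks=[-]
After op 2 [order #2] limit_sell(price=99, qty=3): fills=none; bids=[#1:7@98] asks=[#2:3@99]
After op 3 [order #3] limit_sell(price=102, qty=6): fills=none; bids=[#1:7@98] asks=[#2:3@99 #3:6@102]
After op 4 [order #4] limit_sell(price=100, qty=5): fills=none; bids=[#1:7@98] asks=[#2:3@99 #4:5@100 #3:6@102]
After op 5 [order #5] limit_buy(price=102, qty=1): fills=#5x#2:1@99; bids=[#1:7@98] asks=[#2:2@99 #4:5@100 #3:6@102]

Answer: BIDS (highest first):
  #1: 7@98
ASKS (lowest first):
  #2: 2@99
  #4: 5@100
  #3: 6@102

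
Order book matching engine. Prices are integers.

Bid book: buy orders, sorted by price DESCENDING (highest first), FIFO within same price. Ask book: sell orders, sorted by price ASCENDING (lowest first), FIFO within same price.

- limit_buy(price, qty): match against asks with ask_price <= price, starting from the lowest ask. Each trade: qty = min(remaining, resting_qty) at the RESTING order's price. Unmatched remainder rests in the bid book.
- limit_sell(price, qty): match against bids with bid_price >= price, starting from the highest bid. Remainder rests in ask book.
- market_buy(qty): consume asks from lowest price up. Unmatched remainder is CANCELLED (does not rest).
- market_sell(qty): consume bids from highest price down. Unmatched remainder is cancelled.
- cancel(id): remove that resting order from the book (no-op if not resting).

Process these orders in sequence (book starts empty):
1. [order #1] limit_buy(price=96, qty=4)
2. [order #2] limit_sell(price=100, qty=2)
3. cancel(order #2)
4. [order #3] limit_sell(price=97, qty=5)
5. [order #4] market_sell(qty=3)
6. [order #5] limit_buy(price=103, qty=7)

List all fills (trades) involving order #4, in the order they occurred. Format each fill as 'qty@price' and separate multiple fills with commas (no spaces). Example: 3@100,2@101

After op 1 [order #1] limit_buy(price=96, qty=4): fills=none; bids=[#1:4@96] asks=[-]
After op 2 [order #2] limit_sell(price=100, qty=2): fills=none; bids=[#1:4@96] asks=[#2:2@100]
After op 3 cancel(order #2): fills=none; bids=[#1:4@96] asks=[-]
After op 4 [order #3] limit_sell(price=97, qty=5): fills=none; bids=[#1:4@96] asks=[#3:5@97]
After op 5 [order #4] market_sell(qty=3): fills=#1x#4:3@96; bids=[#1:1@96] asks=[#3:5@97]
After op 6 [order #5] limit_buy(price=103, qty=7): fills=#5x#3:5@97; bids=[#5:2@103 #1:1@96] asks=[-]

Answer: 3@96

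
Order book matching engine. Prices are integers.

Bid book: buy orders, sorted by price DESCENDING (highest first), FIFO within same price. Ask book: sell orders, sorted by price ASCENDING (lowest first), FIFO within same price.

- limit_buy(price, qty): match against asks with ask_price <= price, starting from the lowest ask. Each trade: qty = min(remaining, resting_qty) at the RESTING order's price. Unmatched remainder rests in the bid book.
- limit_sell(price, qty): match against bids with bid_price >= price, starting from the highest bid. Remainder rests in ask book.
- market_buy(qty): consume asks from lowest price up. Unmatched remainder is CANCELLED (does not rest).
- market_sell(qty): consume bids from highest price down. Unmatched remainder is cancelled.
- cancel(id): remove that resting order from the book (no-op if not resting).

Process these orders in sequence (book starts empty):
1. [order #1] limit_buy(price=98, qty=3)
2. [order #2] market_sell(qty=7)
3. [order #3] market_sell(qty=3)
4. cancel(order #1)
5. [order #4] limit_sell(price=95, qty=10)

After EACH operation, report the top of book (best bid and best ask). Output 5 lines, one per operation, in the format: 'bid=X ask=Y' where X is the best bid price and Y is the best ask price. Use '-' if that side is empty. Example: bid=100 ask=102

Answer: bid=98 ask=-
bid=- ask=-
bid=- ask=-
bid=- ask=-
bid=- ask=95

Derivation:
After op 1 [order #1] limit_buy(price=98, qty=3): fills=none; bids=[#1:3@98] asks=[-]
After op 2 [order #2] market_sell(qty=7): fills=#1x#2:3@98; bids=[-] asks=[-]
After op 3 [order #3] market_sell(qty=3): fills=none; bids=[-] asks=[-]
After op 4 cancel(order #1): fills=none; bids=[-] asks=[-]
After op 5 [order #4] limit_sell(price=95, qty=10): fills=none; bids=[-] asks=[#4:10@95]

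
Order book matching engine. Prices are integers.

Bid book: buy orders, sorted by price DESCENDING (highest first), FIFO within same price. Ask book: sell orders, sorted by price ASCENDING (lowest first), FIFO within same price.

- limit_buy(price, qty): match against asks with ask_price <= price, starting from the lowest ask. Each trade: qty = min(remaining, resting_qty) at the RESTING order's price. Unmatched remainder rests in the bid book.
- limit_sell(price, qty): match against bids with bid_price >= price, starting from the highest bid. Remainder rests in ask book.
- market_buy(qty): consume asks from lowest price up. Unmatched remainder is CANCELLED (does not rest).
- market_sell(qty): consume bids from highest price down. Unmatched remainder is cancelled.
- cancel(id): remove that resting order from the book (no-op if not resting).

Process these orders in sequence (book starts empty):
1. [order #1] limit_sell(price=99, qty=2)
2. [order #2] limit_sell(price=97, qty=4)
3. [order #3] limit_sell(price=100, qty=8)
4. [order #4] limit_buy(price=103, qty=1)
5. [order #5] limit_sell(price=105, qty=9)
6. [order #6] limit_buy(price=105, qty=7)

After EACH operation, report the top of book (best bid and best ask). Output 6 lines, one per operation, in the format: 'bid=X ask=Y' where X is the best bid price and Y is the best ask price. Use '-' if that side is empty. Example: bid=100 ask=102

After op 1 [order #1] limit_sell(price=99, qty=2): fills=none; bids=[-] asks=[#1:2@99]
After op 2 [order #2] limit_sell(price=97, qty=4): fills=none; bids=[-] asks=[#2:4@97 #1:2@99]
After op 3 [order #3] limit_sell(price=100, qty=8): fills=none; bids=[-] asks=[#2:4@97 #1:2@99 #3:8@100]
After op 4 [order #4] limit_buy(price=103, qty=1): fills=#4x#2:1@97; bids=[-] asks=[#2:3@97 #1:2@99 #3:8@100]
After op 5 [order #5] limit_sell(price=105, qty=9): fills=none; bids=[-] asks=[#2:3@97 #1:2@99 #3:8@100 #5:9@105]
After op 6 [order #6] limit_buy(price=105, qty=7): fills=#6x#2:3@97 #6x#1:2@99 #6x#3:2@100; bids=[-] asks=[#3:6@100 #5:9@105]

Answer: bid=- ask=99
bid=- ask=97
bid=- ask=97
bid=- ask=97
bid=- ask=97
bid=- ask=100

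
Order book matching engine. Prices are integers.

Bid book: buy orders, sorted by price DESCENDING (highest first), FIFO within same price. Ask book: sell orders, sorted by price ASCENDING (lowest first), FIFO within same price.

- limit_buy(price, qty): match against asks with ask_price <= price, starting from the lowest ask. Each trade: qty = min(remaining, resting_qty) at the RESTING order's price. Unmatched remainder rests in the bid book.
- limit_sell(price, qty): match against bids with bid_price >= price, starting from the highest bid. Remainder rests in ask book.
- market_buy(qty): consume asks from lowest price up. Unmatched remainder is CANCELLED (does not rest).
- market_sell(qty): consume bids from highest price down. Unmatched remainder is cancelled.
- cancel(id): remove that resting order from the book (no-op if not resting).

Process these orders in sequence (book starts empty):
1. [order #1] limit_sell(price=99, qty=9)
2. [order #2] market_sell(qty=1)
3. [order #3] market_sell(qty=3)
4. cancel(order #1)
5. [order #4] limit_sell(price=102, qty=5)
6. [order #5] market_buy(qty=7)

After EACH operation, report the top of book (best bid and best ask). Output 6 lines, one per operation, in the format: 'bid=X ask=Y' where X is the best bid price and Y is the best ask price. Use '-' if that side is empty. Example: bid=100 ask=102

After op 1 [order #1] limit_sell(price=99, qty=9): fills=none; bids=[-] asks=[#1:9@99]
After op 2 [order #2] market_sell(qty=1): fills=none; bids=[-] asks=[#1:9@99]
After op 3 [order #3] market_sell(qty=3): fills=none; bids=[-] asks=[#1:9@99]
After op 4 cancel(order #1): fills=none; bids=[-] asks=[-]
After op 5 [order #4] limit_sell(price=102, qty=5): fills=none; bids=[-] asks=[#4:5@102]
After op 6 [order #5] market_buy(qty=7): fills=#5x#4:5@102; bids=[-] asks=[-]

Answer: bid=- ask=99
bid=- ask=99
bid=- ask=99
bid=- ask=-
bid=- ask=102
bid=- ask=-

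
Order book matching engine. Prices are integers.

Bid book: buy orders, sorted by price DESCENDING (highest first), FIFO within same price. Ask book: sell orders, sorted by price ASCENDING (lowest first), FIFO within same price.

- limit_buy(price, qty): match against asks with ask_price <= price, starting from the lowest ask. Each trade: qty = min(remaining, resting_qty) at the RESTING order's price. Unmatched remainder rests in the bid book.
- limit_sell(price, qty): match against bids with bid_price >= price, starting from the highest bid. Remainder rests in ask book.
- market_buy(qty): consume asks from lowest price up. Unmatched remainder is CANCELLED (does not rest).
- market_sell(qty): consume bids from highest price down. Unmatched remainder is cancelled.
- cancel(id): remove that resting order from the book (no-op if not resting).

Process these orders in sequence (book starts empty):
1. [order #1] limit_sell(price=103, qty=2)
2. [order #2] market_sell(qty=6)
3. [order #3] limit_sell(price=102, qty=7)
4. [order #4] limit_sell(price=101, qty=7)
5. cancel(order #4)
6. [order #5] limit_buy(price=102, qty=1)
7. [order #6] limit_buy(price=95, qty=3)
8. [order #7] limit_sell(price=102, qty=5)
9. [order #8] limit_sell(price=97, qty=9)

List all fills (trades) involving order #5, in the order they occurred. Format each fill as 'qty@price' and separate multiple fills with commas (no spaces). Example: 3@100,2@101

After op 1 [order #1] limit_sell(price=103, qty=2): fills=none; bids=[-] asks=[#1:2@103]
After op 2 [order #2] market_sell(qty=6): fills=none; bids=[-] asks=[#1:2@103]
After op 3 [order #3] limit_sell(price=102, qty=7): fills=none; bids=[-] asks=[#3:7@102 #1:2@103]
After op 4 [order #4] limit_sell(price=101, qty=7): fills=none; bids=[-] asks=[#4:7@101 #3:7@102 #1:2@103]
After op 5 cancel(order #4): fills=none; bids=[-] asks=[#3:7@102 #1:2@103]
After op 6 [order #5] limit_buy(price=102, qty=1): fills=#5x#3:1@102; bids=[-] asks=[#3:6@102 #1:2@103]
After op 7 [order #6] limit_buy(price=95, qty=3): fills=none; bids=[#6:3@95] asks=[#3:6@102 #1:2@103]
After op 8 [order #7] limit_sell(price=102, qty=5): fills=none; bids=[#6:3@95] asks=[#3:6@102 #7:5@102 #1:2@103]
After op 9 [order #8] limit_sell(price=97, qty=9): fills=none; bids=[#6:3@95] asks=[#8:9@97 #3:6@102 #7:5@102 #1:2@103]

Answer: 1@102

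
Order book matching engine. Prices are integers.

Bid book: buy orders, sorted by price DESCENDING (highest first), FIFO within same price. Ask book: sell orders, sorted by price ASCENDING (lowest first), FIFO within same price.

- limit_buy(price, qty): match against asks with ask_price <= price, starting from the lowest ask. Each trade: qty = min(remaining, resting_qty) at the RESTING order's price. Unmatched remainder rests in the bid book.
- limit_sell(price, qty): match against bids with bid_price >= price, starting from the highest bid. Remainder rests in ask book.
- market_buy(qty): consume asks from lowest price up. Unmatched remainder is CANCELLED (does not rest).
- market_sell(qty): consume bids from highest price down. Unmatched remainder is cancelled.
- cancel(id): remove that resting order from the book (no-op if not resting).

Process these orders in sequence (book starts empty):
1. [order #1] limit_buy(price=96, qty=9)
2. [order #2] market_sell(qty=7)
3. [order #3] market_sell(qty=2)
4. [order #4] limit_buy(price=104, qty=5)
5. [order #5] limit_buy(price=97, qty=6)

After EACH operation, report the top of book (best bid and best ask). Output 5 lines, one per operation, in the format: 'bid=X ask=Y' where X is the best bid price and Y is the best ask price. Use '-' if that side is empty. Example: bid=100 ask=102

After op 1 [order #1] limit_buy(price=96, qty=9): fills=none; bids=[#1:9@96] asks=[-]
After op 2 [order #2] market_sell(qty=7): fills=#1x#2:7@96; bids=[#1:2@96] asks=[-]
After op 3 [order #3] market_sell(qty=2): fills=#1x#3:2@96; bids=[-] asks=[-]
After op 4 [order #4] limit_buy(price=104, qty=5): fills=none; bids=[#4:5@104] asks=[-]
After op 5 [order #5] limit_buy(price=97, qty=6): fills=none; bids=[#4:5@104 #5:6@97] asks=[-]

Answer: bid=96 ask=-
bid=96 ask=-
bid=- ask=-
bid=104 ask=-
bid=104 ask=-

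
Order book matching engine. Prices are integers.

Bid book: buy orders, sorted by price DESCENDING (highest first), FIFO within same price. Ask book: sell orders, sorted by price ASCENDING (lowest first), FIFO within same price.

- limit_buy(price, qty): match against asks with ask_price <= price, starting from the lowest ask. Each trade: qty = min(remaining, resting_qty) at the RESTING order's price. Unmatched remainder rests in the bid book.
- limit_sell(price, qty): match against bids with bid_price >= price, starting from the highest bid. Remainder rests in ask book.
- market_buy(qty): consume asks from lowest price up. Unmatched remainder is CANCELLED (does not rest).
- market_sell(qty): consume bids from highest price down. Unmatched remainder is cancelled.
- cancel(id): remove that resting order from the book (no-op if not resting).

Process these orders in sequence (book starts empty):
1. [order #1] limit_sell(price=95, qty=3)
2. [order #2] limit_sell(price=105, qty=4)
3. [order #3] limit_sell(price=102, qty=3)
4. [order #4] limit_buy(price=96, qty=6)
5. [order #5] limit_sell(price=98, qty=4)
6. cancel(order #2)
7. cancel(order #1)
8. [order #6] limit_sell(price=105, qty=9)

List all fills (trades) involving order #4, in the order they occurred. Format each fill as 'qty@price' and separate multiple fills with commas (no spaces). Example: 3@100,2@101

After op 1 [order #1] limit_sell(price=95, qty=3): fills=none; bids=[-] asks=[#1:3@95]
After op 2 [order #2] limit_sell(price=105, qty=4): fills=none; bids=[-] asks=[#1:3@95 #2:4@105]
After op 3 [order #3] limit_sell(price=102, qty=3): fills=none; bids=[-] asks=[#1:3@95 #3:3@102 #2:4@105]
After op 4 [order #4] limit_buy(price=96, qty=6): fills=#4x#1:3@95; bids=[#4:3@96] asks=[#3:3@102 #2:4@105]
After op 5 [order #5] limit_sell(price=98, qty=4): fills=none; bids=[#4:3@96] asks=[#5:4@98 #3:3@102 #2:4@105]
After op 6 cancel(order #2): fills=none; bids=[#4:3@96] asks=[#5:4@98 #3:3@102]
After op 7 cancel(order #1): fills=none; bids=[#4:3@96] asks=[#5:4@98 #3:3@102]
After op 8 [order #6] limit_sell(price=105, qty=9): fills=none; bids=[#4:3@96] asks=[#5:4@98 #3:3@102 #6:9@105]

Answer: 3@95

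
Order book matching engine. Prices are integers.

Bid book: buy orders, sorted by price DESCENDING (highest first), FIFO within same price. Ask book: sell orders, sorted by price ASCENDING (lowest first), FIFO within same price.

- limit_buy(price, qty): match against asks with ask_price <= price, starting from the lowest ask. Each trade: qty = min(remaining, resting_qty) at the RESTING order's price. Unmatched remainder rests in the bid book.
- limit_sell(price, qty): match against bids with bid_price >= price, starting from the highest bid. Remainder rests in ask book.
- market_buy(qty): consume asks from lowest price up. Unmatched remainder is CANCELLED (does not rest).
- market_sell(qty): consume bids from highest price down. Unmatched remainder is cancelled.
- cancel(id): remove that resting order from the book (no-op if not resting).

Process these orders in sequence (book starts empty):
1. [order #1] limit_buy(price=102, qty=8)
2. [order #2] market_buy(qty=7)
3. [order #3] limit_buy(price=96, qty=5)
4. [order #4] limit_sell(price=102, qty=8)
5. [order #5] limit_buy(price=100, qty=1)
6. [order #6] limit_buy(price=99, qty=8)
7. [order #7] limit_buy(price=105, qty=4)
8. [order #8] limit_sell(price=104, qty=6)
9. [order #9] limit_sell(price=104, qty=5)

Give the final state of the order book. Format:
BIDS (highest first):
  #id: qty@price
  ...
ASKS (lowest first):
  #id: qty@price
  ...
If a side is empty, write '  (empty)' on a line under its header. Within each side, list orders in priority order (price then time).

After op 1 [order #1] limit_buy(price=102, qty=8): fills=none; bids=[#1:8@102] asks=[-]
After op 2 [order #2] market_buy(qty=7): fills=none; bids=[#1:8@102] asks=[-]
After op 3 [order #3] limit_buy(price=96, qty=5): fills=none; bids=[#1:8@102 #3:5@96] asks=[-]
After op 4 [order #4] limit_sell(price=102, qty=8): fills=#1x#4:8@102; bids=[#3:5@96] asks=[-]
After op 5 [order #5] limit_buy(price=100, qty=1): fills=none; bids=[#5:1@100 #3:5@96] asks=[-]
After op 6 [order #6] limit_buy(price=99, qty=8): fills=none; bids=[#5:1@100 #6:8@99 #3:5@96] asks=[-]
After op 7 [order #7] limit_buy(price=105, qty=4): fills=none; bids=[#7:4@105 #5:1@100 #6:8@99 #3:5@96] asks=[-]
After op 8 [order #8] limit_sell(price=104, qty=6): fills=#7x#8:4@105; bids=[#5:1@100 #6:8@99 #3:5@96] asks=[#8:2@104]
After op 9 [order #9] limit_sell(price=104, qty=5): fills=none; bids=[#5:1@100 #6:8@99 #3:5@96] asks=[#8:2@104 #9:5@104]

Answer: BIDS (highest first):
  #5: 1@100
  #6: 8@99
  #3: 5@96
ASKS (lowest first):
  #8: 2@104
  #9: 5@104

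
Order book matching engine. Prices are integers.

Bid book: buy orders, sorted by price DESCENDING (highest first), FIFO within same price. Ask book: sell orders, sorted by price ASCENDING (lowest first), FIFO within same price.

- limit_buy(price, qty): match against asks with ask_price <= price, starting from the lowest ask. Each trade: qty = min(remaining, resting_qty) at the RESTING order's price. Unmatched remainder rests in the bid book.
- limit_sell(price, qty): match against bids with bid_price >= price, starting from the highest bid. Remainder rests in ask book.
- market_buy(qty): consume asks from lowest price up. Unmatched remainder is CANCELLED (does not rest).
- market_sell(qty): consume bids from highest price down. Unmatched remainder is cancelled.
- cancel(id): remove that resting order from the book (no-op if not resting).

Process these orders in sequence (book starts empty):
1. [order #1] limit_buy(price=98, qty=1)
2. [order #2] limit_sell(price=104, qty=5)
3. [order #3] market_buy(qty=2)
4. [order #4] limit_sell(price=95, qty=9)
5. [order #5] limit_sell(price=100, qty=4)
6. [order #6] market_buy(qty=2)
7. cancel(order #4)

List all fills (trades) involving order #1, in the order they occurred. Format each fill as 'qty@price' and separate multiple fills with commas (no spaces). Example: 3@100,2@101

Answer: 1@98

Derivation:
After op 1 [order #1] limit_buy(price=98, qty=1): fills=none; bids=[#1:1@98] asks=[-]
After op 2 [order #2] limit_sell(price=104, qty=5): fills=none; bids=[#1:1@98] asks=[#2:5@104]
After op 3 [order #3] market_buy(qty=2): fills=#3x#2:2@104; bids=[#1:1@98] asks=[#2:3@104]
After op 4 [order #4] limit_sell(price=95, qty=9): fills=#1x#4:1@98; bids=[-] asks=[#4:8@95 #2:3@104]
After op 5 [order #5] limit_sell(price=100, qty=4): fills=none; bids=[-] asks=[#4:8@95 #5:4@100 #2:3@104]
After op 6 [order #6] market_buy(qty=2): fills=#6x#4:2@95; bids=[-] asks=[#4:6@95 #5:4@100 #2:3@104]
After op 7 cancel(order #4): fills=none; bids=[-] asks=[#5:4@100 #2:3@104]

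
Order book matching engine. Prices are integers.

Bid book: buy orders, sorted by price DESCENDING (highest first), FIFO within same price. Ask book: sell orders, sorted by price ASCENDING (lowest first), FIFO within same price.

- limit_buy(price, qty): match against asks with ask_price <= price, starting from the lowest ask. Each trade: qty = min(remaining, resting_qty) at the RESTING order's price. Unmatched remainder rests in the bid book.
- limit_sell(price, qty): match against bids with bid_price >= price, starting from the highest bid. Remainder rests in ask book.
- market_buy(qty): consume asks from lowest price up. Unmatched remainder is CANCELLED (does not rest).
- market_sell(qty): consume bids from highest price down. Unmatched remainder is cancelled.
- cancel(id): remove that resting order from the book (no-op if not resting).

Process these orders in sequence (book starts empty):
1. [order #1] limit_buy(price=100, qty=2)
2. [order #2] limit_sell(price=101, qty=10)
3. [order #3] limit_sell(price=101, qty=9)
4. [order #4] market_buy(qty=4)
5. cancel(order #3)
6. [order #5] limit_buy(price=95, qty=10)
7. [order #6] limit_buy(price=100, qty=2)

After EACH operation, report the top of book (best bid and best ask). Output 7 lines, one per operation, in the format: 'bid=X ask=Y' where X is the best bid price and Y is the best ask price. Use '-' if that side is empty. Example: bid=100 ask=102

Answer: bid=100 ask=-
bid=100 ask=101
bid=100 ask=101
bid=100 ask=101
bid=100 ask=101
bid=100 ask=101
bid=100 ask=101

Derivation:
After op 1 [order #1] limit_buy(price=100, qty=2): fills=none; bids=[#1:2@100] asks=[-]
After op 2 [order #2] limit_sell(price=101, qty=10): fills=none; bids=[#1:2@100] asks=[#2:10@101]
After op 3 [order #3] limit_sell(price=101, qty=9): fills=none; bids=[#1:2@100] asks=[#2:10@101 #3:9@101]
After op 4 [order #4] market_buy(qty=4): fills=#4x#2:4@101; bids=[#1:2@100] asks=[#2:6@101 #3:9@101]
After op 5 cancel(order #3): fills=none; bids=[#1:2@100] asks=[#2:6@101]
After op 6 [order #5] limit_buy(price=95, qty=10): fills=none; bids=[#1:2@100 #5:10@95] asks=[#2:6@101]
After op 7 [order #6] limit_buy(price=100, qty=2): fills=none; bids=[#1:2@100 #6:2@100 #5:10@95] asks=[#2:6@101]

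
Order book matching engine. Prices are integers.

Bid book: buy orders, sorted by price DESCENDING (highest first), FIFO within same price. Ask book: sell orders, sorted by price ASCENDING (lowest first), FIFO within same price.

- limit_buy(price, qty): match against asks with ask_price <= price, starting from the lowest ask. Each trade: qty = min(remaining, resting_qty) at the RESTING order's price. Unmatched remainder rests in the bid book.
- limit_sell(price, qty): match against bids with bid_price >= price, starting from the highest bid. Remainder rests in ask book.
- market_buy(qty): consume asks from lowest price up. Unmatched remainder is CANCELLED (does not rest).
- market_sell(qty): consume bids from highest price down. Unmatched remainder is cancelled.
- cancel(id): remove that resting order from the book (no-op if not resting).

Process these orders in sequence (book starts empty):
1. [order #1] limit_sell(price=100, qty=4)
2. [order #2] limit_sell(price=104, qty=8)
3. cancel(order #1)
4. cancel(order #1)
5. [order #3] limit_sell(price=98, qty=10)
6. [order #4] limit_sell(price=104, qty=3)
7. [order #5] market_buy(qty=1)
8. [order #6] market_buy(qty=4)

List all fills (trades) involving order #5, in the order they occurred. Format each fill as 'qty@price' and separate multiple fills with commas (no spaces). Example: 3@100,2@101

After op 1 [order #1] limit_sell(price=100, qty=4): fills=none; bids=[-] asks=[#1:4@100]
After op 2 [order #2] limit_sell(price=104, qty=8): fills=none; bids=[-] asks=[#1:4@100 #2:8@104]
After op 3 cancel(order #1): fills=none; bids=[-] asks=[#2:8@104]
After op 4 cancel(order #1): fills=none; bids=[-] asks=[#2:8@104]
After op 5 [order #3] limit_sell(price=98, qty=10): fills=none; bids=[-] asks=[#3:10@98 #2:8@104]
After op 6 [order #4] limit_sell(price=104, qty=3): fills=none; bids=[-] asks=[#3:10@98 #2:8@104 #4:3@104]
After op 7 [order #5] market_buy(qty=1): fills=#5x#3:1@98; bids=[-] asks=[#3:9@98 #2:8@104 #4:3@104]
After op 8 [order #6] market_buy(qty=4): fills=#6x#3:4@98; bids=[-] asks=[#3:5@98 #2:8@104 #4:3@104]

Answer: 1@98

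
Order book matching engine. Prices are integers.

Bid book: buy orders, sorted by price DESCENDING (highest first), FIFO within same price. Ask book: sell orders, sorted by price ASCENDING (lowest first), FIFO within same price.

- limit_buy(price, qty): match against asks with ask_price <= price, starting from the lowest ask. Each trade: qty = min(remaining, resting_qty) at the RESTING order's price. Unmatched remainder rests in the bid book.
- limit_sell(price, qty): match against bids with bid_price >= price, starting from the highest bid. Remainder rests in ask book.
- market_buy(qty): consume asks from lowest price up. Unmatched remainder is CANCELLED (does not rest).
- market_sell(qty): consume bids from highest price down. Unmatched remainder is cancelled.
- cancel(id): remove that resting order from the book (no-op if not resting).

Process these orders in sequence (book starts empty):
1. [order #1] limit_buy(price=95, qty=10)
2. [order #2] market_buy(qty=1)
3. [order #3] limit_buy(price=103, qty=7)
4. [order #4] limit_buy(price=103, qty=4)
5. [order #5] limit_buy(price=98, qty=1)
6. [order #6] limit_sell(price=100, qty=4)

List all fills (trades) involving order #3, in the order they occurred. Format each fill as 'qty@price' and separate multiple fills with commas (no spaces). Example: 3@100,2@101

Answer: 4@103

Derivation:
After op 1 [order #1] limit_buy(price=95, qty=10): fills=none; bids=[#1:10@95] asks=[-]
After op 2 [order #2] market_buy(qty=1): fills=none; bids=[#1:10@95] asks=[-]
After op 3 [order #3] limit_buy(price=103, qty=7): fills=none; bids=[#3:7@103 #1:10@95] asks=[-]
After op 4 [order #4] limit_buy(price=103, qty=4): fills=none; bids=[#3:7@103 #4:4@103 #1:10@95] asks=[-]
After op 5 [order #5] limit_buy(price=98, qty=1): fills=none; bids=[#3:7@103 #4:4@103 #5:1@98 #1:10@95] asks=[-]
After op 6 [order #6] limit_sell(price=100, qty=4): fills=#3x#6:4@103; bids=[#3:3@103 #4:4@103 #5:1@98 #1:10@95] asks=[-]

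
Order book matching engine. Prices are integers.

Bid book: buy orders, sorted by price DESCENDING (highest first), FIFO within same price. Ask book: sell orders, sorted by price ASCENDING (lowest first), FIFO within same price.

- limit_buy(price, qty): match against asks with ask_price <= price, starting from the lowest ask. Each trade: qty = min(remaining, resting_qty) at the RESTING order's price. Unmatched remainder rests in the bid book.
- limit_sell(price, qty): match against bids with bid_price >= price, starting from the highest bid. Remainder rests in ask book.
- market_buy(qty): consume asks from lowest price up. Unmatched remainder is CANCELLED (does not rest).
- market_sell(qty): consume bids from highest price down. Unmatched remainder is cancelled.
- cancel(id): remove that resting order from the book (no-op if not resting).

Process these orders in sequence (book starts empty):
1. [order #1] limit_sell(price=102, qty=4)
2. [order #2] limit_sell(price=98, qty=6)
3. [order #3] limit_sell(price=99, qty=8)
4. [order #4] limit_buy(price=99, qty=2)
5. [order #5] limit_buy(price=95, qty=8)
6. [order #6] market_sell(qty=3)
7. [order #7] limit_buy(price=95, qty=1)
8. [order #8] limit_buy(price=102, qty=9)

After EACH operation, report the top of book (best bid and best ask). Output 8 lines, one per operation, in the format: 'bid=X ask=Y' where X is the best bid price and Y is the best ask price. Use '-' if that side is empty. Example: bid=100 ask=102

Answer: bid=- ask=102
bid=- ask=98
bid=- ask=98
bid=- ask=98
bid=95 ask=98
bid=95 ask=98
bid=95 ask=98
bid=95 ask=99

Derivation:
After op 1 [order #1] limit_sell(price=102, qty=4): fills=none; bids=[-] asks=[#1:4@102]
After op 2 [order #2] limit_sell(price=98, qty=6): fills=none; bids=[-] asks=[#2:6@98 #1:4@102]
After op 3 [order #3] limit_sell(price=99, qty=8): fills=none; bids=[-] asks=[#2:6@98 #3:8@99 #1:4@102]
After op 4 [order #4] limit_buy(price=99, qty=2): fills=#4x#2:2@98; bids=[-] asks=[#2:4@98 #3:8@99 #1:4@102]
After op 5 [order #5] limit_buy(price=95, qty=8): fills=none; bids=[#5:8@95] asks=[#2:4@98 #3:8@99 #1:4@102]
After op 6 [order #6] market_sell(qty=3): fills=#5x#6:3@95; bids=[#5:5@95] asks=[#2:4@98 #3:8@99 #1:4@102]
After op 7 [order #7] limit_buy(price=95, qty=1): fills=none; bids=[#5:5@95 #7:1@95] asks=[#2:4@98 #3:8@99 #1:4@102]
After op 8 [order #8] limit_buy(price=102, qty=9): fills=#8x#2:4@98 #8x#3:5@99; bids=[#5:5@95 #7:1@95] asks=[#3:3@99 #1:4@102]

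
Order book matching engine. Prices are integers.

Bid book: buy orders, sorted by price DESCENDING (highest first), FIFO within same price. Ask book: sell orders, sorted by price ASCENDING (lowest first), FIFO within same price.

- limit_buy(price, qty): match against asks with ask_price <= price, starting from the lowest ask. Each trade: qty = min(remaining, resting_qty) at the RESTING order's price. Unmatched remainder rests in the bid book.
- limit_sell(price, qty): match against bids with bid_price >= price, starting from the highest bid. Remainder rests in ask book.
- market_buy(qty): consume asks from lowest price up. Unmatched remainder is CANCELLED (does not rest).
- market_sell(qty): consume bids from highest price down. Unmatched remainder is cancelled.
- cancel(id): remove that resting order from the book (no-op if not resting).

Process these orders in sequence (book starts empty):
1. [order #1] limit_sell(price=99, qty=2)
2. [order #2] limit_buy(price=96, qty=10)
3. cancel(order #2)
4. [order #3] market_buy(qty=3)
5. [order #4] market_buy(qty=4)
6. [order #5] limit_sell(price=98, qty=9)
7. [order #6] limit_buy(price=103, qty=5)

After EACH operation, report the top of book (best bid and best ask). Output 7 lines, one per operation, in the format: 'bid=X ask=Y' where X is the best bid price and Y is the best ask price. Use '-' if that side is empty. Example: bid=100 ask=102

Answer: bid=- ask=99
bid=96 ask=99
bid=- ask=99
bid=- ask=-
bid=- ask=-
bid=- ask=98
bid=- ask=98

Derivation:
After op 1 [order #1] limit_sell(price=99, qty=2): fills=none; bids=[-] asks=[#1:2@99]
After op 2 [order #2] limit_buy(price=96, qty=10): fills=none; bids=[#2:10@96] asks=[#1:2@99]
After op 3 cancel(order #2): fills=none; bids=[-] asks=[#1:2@99]
After op 4 [order #3] market_buy(qty=3): fills=#3x#1:2@99; bids=[-] asks=[-]
After op 5 [order #4] market_buy(qty=4): fills=none; bids=[-] asks=[-]
After op 6 [order #5] limit_sell(price=98, qty=9): fills=none; bids=[-] asks=[#5:9@98]
After op 7 [order #6] limit_buy(price=103, qty=5): fills=#6x#5:5@98; bids=[-] asks=[#5:4@98]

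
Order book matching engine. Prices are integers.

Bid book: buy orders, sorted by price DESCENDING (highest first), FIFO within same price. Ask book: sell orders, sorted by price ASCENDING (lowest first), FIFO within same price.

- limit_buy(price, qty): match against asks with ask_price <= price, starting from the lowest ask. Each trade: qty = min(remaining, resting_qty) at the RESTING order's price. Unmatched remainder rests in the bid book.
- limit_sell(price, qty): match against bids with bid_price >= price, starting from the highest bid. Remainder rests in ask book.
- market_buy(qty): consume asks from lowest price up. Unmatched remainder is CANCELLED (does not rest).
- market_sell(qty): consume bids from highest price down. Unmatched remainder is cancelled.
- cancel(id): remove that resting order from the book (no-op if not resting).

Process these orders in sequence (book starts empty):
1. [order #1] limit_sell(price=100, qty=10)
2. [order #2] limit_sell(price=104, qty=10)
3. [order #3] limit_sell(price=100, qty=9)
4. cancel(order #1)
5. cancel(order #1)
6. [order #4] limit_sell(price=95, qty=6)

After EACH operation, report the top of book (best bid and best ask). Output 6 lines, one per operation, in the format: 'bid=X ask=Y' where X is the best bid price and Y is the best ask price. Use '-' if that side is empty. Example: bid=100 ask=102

Answer: bid=- ask=100
bid=- ask=100
bid=- ask=100
bid=- ask=100
bid=- ask=100
bid=- ask=95

Derivation:
After op 1 [order #1] limit_sell(price=100, qty=10): fills=none; bids=[-] asks=[#1:10@100]
After op 2 [order #2] limit_sell(price=104, qty=10): fills=none; bids=[-] asks=[#1:10@100 #2:10@104]
After op 3 [order #3] limit_sell(price=100, qty=9): fills=none; bids=[-] asks=[#1:10@100 #3:9@100 #2:10@104]
After op 4 cancel(order #1): fills=none; bids=[-] asks=[#3:9@100 #2:10@104]
After op 5 cancel(order #1): fills=none; bids=[-] asks=[#3:9@100 #2:10@104]
After op 6 [order #4] limit_sell(price=95, qty=6): fills=none; bids=[-] asks=[#4:6@95 #3:9@100 #2:10@104]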